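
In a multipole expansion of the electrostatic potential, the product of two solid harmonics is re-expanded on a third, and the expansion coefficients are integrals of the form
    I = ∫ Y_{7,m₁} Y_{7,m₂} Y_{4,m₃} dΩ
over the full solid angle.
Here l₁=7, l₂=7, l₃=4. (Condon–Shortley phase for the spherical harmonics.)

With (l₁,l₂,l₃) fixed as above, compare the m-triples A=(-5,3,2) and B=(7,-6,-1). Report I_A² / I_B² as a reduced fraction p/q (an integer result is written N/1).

3364/13013

Shared (l₁,l₂,l₃)=(7,7,4): N and (l;000)² cancel in I_A²/I_B².
A: Δ = 10!·4!·4!/19! = 1/58198140; Racah Σ t=8..10: t=8:+1/7741440 t=9:−1/13063680 t=10:+1/348364800 = 29/522547200; ⇒ 3j(7 7 4; -5 3 2)² = 1682/264537, sgn +1
B: Δ = 10!·4!·4!/19! = 1/58198140; Racah Σ t=0..0: t=0:+1/522547200 = 1/522547200; ⇒ 3j(7 7 4; 7 -6 -1)² = 143/5814, sgn -1
I_A²/I_B² = (1682/264537)/(143/5814) = 3364/13013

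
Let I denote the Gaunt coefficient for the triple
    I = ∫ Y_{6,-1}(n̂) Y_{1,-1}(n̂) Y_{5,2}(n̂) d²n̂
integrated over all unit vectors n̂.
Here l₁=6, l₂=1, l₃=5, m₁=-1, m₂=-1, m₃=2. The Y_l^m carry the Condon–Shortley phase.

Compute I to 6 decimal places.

-0.129207

Rules hold: Σm=0, L=12 even, 5≤5≤7.
N = 13·3·11 = 429
Δ = 2!·10!·0!/13! = 1/858
Racah Σ t=1..1: t=1:−1/14400 = -1/14400
⇒ 3j(6 1 5; 0 0 0)² = 6/143, sgn +1
Racah Σ t=0..0: t=0:+1/60480 = 1/60480
⇒ 3j(6 1 5; -1 -1 2)² = 5/429, sgn -1
4πI² = N·(3j₀)²·(3jₘ)² = 30/143
I = -1·√(0.20979/4π) = -0.12920749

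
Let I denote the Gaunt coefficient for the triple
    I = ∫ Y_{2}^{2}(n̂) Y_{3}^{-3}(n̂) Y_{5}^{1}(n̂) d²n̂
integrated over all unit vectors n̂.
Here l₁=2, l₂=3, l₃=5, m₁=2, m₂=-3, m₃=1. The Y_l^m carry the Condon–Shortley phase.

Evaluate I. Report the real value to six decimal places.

-0.023961

Checks pass: Σm=0; 10 even; l₃=5∈[1,5].
(2·2+1)(2·3+1)(2·5+1) = 385
Δ: 0! 4! 6! / 11! → 1/2310
sum: t=0:+1/144 = 1/144
3j²(2 3 5; 0 0 0) = Δ·Π!·Σ² = 10/231  (sign -1)
sum: t=0:+1/17280 = 1/17280
3j²(2 3 5; 2 -3 1) = Δ·Π!·Σ² = 1/2310  (sign +1)
combine: 4πI² = 385·10/231·1/2310 = 5/693
take √, sign -1: I = -0.02396147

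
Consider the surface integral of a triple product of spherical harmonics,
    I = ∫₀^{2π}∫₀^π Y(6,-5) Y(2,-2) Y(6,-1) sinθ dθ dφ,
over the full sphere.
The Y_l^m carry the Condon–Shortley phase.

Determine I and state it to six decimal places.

m-sum = -5 − 2 − 1 = -8 ≠ 0 ⇒ I = 0

0.000000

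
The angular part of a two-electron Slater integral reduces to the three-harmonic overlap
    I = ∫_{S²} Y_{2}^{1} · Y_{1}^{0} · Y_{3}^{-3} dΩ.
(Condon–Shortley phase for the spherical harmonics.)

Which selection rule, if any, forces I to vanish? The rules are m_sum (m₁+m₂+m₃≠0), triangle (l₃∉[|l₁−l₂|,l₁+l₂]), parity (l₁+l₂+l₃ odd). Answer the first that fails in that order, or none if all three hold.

azimuthal sum: 1 + 0 − 3 = -2  ✗
1 ≤ 3 ≤ 3 (triangle on l)
L = 2 + 1 + 3 = 6 (even)

m_sum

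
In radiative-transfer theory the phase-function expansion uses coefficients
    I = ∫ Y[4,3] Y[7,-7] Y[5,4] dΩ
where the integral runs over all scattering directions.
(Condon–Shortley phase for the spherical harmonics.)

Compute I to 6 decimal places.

-0.216112

m-sum 0 ✓  L=16 even ✓  3≤5≤11 ✓
Π(2lᵢ+1) = 9×15×11 = 1485
triangle coeff Δ(4,7,5) = 1/6126120
Σ_t [2,4]: t=2:+1/69120 t=3:−1/20736 t=4:+1/69120 = -1/51840
(3j)²=280/21879 [(4 7 5; 0 0 0)], sign=+1
Σ_t [0,0]: t=0:+1/29030400 = 1/29030400
(3j)²=21/680 [(4 7 5; 3 -7 4)], sign=-1
⇒ 4πI² = 2205/3757
I = (-1)√(2205/3757/(4π)) = -0.21611194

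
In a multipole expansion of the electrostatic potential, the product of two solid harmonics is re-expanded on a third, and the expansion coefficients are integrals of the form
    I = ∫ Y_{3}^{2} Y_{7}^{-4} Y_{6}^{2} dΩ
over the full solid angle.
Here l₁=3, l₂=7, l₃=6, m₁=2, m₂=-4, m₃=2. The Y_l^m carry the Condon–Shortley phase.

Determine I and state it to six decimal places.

m-sum 0 ✓  L=16 even ✓  4≤6≤10 ✓
Π(2lᵢ+1) = 7×15×13 = 1365
triangle coeff Δ(3,7,6) = 1/2042040
Σ_t [1,3]: t=1:−1/207360 t=2:+1/57600 t=3:−1/207360 = 1/129600
(3j)²=168/12155 [(3 7 6; 0 0 0)], sign=+1
Σ_t [0,1]: t=0:+1/725760 t=1:−1/967680 = 1/2903040
(3j)²=5/3094 [(3 7 6; 2 -4 2)], sign=+1
⇒ 4πI² = 1260/41327
I = (+1)√(1260/41327/(4π)) = 0.04925648

0.049256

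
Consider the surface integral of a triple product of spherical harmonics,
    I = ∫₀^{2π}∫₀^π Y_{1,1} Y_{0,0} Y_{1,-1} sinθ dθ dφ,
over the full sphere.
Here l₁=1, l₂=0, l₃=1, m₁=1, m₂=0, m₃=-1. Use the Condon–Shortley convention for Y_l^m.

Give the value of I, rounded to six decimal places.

Rules hold: Σm=0, L=2 even, 1≤1≤1.
N = 3·1·3 = 9
Δ = 0!·2!·0!/3! = 1/3
Racah Σ t=0..0: t=0:+1/1 = 1/1
⇒ 3j(1 0 1; 0 0 0)² = 1/3, sgn -1
Racah Σ t=0..0: t=0:+1/2 = 1/2
⇒ 3j(1 0 1; 1 0 -1)² = 1/3, sgn +1
4πI² = N·(3j₀)²·(3jₘ)² = 1/1
I = -1·√(1/4π) = -0.28209479

-0.282095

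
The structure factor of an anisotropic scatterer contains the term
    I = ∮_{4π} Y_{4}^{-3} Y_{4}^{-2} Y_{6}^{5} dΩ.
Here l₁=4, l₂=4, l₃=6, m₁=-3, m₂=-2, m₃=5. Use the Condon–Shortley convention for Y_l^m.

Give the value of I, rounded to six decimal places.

m-sum 0 ✓  L=14 even ✓  0≤6≤8 ✓
Π(2lᵢ+1) = 9×9×13 = 1053
triangle coeff Δ(4,4,6) = 1/1261260
Σ_t [0,2]: t=0:+1/4608 t=1:−1/1296 t=2:+1/4608 = -7/20736
(3j)²=20/1287 [(4 4 6; 0 0 0)], sign=-1
Σ_t [1,2]: t=1:−1/86400 t=2:+1/172800 = -1/172800
(3j)²=1/130 [(4 4 6; -3 -2 5)], sign=+1
⇒ 4πI² = 18/143
I = (-1)√(18/143/(4π)) = -0.10008369

-0.100084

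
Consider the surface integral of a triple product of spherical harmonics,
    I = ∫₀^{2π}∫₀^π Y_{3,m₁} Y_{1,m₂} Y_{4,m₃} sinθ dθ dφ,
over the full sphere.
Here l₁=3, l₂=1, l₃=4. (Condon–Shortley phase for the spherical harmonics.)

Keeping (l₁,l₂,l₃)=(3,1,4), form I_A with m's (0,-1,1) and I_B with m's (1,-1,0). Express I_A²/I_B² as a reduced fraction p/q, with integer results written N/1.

l's match ⇒ only the (l;m) 3-j factors differ between A and B.
A: triangle coeff Δ(3,1,4) = 1/252; Σ_t [0,0]: t=0:+1/72 = 1/72; (3j)²=5/126 [(3 1 4; 0 -1 1)], sign=-1
B: triangle coeff Δ(3,1,4) = 1/252; Σ_t [0,0]: t=0:+1/96 = 1/96; (3j)²=1/42 [(3 1 4; 1 -1 0)], sign=+1
I_A²/I_B² = (5/126)/(1/42) = 5/3

5/3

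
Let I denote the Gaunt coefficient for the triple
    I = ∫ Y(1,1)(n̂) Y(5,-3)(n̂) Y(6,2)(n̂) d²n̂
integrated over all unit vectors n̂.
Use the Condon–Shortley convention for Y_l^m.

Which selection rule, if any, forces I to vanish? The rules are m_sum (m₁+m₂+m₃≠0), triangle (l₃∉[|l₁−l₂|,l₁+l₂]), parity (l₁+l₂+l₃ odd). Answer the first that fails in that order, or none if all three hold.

none

azimuthal sum: 1 − 3 + 2 = 0  ✓
4 ≤ 6 ≤ 6 (triangle on l)  ✓
L = 1 + 5 + 6 = 12 (even)  ✓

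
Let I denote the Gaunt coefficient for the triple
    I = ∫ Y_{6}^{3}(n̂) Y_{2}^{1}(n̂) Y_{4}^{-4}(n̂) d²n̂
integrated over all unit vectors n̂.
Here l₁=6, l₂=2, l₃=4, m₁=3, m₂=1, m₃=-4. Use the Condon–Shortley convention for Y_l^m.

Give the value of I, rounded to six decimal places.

-0.047713

Checks pass: Σm=0; 12 even; l₃=4∈[4,8].
(2·6+1)(2·2+1)(2·4+1) = 585
Δ: 4! 8! 0! / 13! → 1/6435
sum: t=2:+1/2304 = 1/2304
3j²(6 2 4; 0 0 0) = Δ·Π!·Σ² = 5/143  (sign +1)
sum: t=3:−1/241920 = -1/241920
3j²(6 2 4; 3 1 -4) = Δ·Π!·Σ² = 1/715  (sign -1)
combine: 4πI² = 585·5/143·1/715 = 45/1573
take √, sign -1: I = -0.04771303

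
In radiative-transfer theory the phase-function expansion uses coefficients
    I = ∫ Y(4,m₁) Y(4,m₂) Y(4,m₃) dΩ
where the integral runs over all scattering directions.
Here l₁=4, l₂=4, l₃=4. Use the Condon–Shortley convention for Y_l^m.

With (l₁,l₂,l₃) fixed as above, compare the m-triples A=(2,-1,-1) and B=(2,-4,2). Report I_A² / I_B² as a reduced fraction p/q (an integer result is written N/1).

Same 4,4,4: normalisation and zero-m 3j drop out of the ratio.
A: Δ: 4! 4! 4! / 13! → 1/450450; sum: t=0:+1/576 t=1:−1/144 t=2:+1/576 = -1/288; 3j²(4 4 4; 2 -1 -1) = Δ·Π!·Σ² = 20/1001  (sign +1)
B: Δ: 4! 4! 4! / 13! → 1/450450; sum: t=0:+1/2304 = 1/2304; 3j²(4 4 4; 2 -4 2) = Δ·Π!·Σ² = 5/143  (sign +1)
I_A²/I_B² = (20/1001)/(5/143) = 4/7

4/7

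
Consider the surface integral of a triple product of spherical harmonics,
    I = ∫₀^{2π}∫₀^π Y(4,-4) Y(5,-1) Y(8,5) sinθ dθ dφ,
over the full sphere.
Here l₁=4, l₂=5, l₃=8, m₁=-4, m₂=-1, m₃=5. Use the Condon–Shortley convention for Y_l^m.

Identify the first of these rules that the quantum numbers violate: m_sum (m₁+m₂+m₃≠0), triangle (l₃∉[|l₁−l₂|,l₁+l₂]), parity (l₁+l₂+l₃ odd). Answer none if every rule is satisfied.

parity

Σmᵢ = 0  ✓
l₃∈[|l₁−l₂|,l₁+l₂]=[1,9], have l₃=8  ✓
Σlᵢ = 17 ⇒ odd  ✗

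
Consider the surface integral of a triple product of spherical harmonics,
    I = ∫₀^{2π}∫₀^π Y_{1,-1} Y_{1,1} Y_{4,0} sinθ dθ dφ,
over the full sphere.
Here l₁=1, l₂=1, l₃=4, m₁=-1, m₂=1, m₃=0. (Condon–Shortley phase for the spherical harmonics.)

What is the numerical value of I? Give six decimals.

|1−1|≤4≤1+1 violated ⇒ I = 0

0.000000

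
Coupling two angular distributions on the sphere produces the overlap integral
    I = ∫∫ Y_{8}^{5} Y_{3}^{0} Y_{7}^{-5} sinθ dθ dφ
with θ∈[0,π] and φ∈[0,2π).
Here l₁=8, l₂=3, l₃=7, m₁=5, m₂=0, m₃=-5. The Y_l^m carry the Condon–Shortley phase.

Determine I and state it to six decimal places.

Rules hold: Σm=0, L=18 even, 5≤7≤11.
N = 17·7·15 = 1785
Δ = 4!·12!·2!/19! = 1/5290740
Racah Σ t=1..3: t=1:−1/7257600 t=2:+1/2073600 t=3:−1/7257600 = 1/4838400
⇒ 3j(8 3 7; 0 0 0)² = 252/20995, sgn -1
Racah Σ t=1..3: t=1:−1/87091200 t=2:+1/159667200 t=3:−1/5748019200 = -31/5748019200
⇒ 3j(8 3 7; 5 0 -5)² = 961/135660, sgn -1
4πI² = N·(3j₀)²·(3jₘ)² = 60543/398905
I = +1·√(0.151773/4π) = 0.10989863

0.109899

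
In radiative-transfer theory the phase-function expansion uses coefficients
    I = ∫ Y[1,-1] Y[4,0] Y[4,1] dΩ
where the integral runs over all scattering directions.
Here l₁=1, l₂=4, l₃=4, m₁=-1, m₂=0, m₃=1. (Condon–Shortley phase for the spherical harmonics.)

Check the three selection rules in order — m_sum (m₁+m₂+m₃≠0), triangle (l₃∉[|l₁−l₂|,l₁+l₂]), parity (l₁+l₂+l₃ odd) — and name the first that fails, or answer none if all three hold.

parity

azimuthal sum: -1 + 0 + 1 = 0  ✓
3 ≤ 4 ≤ 5 (triangle on l)  ✓
L = 1 + 4 + 4 = 9 (odd)  ✗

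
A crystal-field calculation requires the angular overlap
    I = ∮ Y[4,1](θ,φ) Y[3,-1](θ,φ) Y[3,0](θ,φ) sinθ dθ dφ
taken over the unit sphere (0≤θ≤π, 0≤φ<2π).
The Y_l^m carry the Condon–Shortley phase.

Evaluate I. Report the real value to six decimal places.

-0.099323

Rules hold: Σm=0, L=10 even, 1≤3≤7.
N = 9·7·7 = 441
Δ = 4!·4!·2!/11! = 1/34650
Racah Σ t=1..3: t=1:−1/72 t=2:+1/16 t=3:−1/72 = 5/144
⇒ 3j(4 3 3; 0 0 0)² = 2/77, sgn -1
Racah Σ t=0..2: t=0:+1/288 t=1:−1/24 t=2:+1/48 = -5/288
⇒ 3j(4 3 3; 1 -1 0)² = 5/462, sgn +1
4πI² = N·(3j₀)²·(3jₘ)² = 15/121
I = -1·√(0.123967/4π) = -0.09932258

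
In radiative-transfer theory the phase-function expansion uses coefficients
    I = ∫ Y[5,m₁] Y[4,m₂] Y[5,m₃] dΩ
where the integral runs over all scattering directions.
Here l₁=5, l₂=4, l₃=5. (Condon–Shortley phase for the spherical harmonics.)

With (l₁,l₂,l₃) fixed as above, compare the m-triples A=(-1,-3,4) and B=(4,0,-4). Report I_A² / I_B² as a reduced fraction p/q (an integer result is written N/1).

5/3

Same 5,4,5: normalisation and zero-m 3j drop out of the ratio.
A: Δ: 4! 6! 4! / 15! → 1/3153150; sum: t=0:+1/103680 t=1:−1/17280 = -1/20736; 3j²(5 4 5; -1 -3 4) = Δ·Π!·Σ² = 10/429  (sign +1)
B: Δ: 4! 6! 4! / 15! → 1/3153150; sum: t=0:+1/69120 t=1:−1/25920 = -1/41472; 3j²(5 4 5; 4 0 -4) = Δ·Π!·Σ² = 2/143  (sign +1)
I_A²/I_B² = (10/429)/(2/143) = 5/3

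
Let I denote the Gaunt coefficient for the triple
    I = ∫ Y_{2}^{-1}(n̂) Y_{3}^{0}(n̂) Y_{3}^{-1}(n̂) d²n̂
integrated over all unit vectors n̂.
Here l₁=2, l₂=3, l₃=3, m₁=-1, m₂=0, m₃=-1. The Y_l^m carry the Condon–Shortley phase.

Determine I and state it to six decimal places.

Σmᵢ = -2 ≠ 0, so the φ-integral vanishes; I = 0

0.000000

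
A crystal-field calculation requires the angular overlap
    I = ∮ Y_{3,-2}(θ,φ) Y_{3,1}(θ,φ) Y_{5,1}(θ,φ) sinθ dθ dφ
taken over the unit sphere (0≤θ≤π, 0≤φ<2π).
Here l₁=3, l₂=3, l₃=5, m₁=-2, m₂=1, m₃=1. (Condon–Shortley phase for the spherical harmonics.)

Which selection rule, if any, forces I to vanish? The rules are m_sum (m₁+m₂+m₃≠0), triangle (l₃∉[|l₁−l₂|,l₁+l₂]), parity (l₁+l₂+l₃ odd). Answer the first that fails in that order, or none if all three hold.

parity

azimuthal sum: -2 + 1 + 1 = 0  ✓
0 ≤ 5 ≤ 6 (triangle on l)  ✓
L = 3 + 3 + 5 = 11 (odd)  ✗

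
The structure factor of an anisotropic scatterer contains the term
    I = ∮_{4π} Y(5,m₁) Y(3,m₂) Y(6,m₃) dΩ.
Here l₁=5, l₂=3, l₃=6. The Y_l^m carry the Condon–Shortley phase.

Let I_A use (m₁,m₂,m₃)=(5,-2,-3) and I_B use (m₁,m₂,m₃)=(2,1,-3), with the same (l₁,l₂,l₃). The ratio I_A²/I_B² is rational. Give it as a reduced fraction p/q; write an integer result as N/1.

Same 5,3,6: normalisation and zero-m 3j drop out of the ratio.
A: Δ: 2! 8! 4! / 15! → 1/675675; sum: t=0:+1/483840 = 1/483840; 3j²(5 3 6; 5 -2 -3) = Δ·Π!·Σ² = 6/1001  (sign -1)
B: Δ: 2! 8! 4! / 15! → 1/675675; sum: t=0:+1/34560 t=1:−1/8640 t=2:+1/40320 = -1/16128; 3j²(5 3 6; 2 1 -3) = Δ·Π!·Σ² = 18/1001  (sign +1)
I_A²/I_B² = (6/1001)/(18/1001) = 1/3

1/3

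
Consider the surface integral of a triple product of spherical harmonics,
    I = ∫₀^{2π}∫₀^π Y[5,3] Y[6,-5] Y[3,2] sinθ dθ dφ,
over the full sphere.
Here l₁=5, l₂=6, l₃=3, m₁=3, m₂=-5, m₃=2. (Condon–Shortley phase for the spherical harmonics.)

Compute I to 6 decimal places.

-0.169016

m-sum 0 ✓  L=14 even ✓  1≤3≤11 ✓
Π(2lᵢ+1) = 11×13×7 = 1001
triangle coeff Δ(5,6,3) = 1/675675
Σ_t [3,5]: t=3:−1/8640 t=4:+1/2304 t=5:−1/8640 = 7/34560
(3j)²=7/429 [(5 6 3; 0 0 0)], sign=-1
Σ_t [0,1]: t=0:+1/483840 t=1:−1/120960 = -1/161280
(3j)²=2/91 [(5 6 3; 3 -5 2)], sign=+1
⇒ 4πI² = 14/39
I = (-1)√(14/39/(4π)) = -0.16901560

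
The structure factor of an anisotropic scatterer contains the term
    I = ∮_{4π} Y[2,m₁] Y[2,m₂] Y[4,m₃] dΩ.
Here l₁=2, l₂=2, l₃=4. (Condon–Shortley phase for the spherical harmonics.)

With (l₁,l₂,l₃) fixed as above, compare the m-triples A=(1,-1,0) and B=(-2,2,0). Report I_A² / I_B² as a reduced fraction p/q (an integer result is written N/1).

Same 2,2,4: normalisation and zero-m 3j drop out of the ratio.
A: Δ: 0! 4! 4! / 9! → 1/630; sum: t=0:+1/36 = 1/36; 3j²(2 2 4; 1 -1 0) = Δ·Π!·Σ² = 8/315  (sign +1)
B: Δ: 0! 4! 4! / 9! → 1/630; sum: t=0:+1/576 = 1/576; 3j²(2 2 4; -2 2 0) = Δ·Π!·Σ² = 1/630  (sign +1)
I_A²/I_B² = (8/315)/(1/630) = 16/1

16/1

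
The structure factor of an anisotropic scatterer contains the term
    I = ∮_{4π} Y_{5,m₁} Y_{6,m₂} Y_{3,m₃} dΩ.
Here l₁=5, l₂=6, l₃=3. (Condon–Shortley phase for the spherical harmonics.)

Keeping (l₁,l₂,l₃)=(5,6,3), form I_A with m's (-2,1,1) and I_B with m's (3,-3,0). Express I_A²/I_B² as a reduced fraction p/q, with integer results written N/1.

5/1

Same 5,6,3: normalisation and zero-m 3j drop out of the ratio.
A: Δ: 8! 2! 4! / 15! → 1/675675; sum: t=5:−1/5760 t=6:+1/8640 t=7:−1/241920 = -1/16128; 3j²(5 6 3; -2 1 1) = Δ·Π!·Σ² = 5/1001  (sign -1)
B: Δ: 8! 2! 4! / 15! → 1/675675; sum: t=0:+1/483840 t=1:−1/20160 t=2:+1/17280 = 1/96768; 3j²(5 6 3; 3 -3 0) = Δ·Π!·Σ² = 1/1001  (sign -1)
I_A²/I_B² = (5/1001)/(1/1001) = 5/1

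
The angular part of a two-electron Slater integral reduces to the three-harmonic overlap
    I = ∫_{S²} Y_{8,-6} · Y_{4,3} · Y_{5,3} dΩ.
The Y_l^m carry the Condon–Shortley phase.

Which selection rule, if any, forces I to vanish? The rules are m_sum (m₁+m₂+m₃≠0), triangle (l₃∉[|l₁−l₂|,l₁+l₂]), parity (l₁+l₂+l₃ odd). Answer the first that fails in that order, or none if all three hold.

parity

Σmᵢ = 0  ✓
l₃∈[|l₁−l₂|,l₁+l₂]=[4,12], have l₃=5  ✓
Σlᵢ = 17 ⇒ odd  ✗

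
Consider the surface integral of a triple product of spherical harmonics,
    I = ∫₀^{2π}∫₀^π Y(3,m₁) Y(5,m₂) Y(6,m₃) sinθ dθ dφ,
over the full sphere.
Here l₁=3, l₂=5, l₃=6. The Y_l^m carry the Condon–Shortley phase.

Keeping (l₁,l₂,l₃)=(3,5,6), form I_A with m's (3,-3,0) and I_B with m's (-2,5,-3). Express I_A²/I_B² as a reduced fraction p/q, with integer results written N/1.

14/9

l's match ⇒ only the (l;m) 3-j factors differ between A and B.
A: triangle coeff Δ(3,5,6) = 1/675675; Σ_t [0,0]: t=0:+1/69120 = 1/69120; (3j)²=4/429 [(3 5 6; 3 -3 0)], sign=+1
B: triangle coeff Δ(3,5,6) = 1/675675; Σ_t [2,2]: t=2:+1/483840 = 1/483840; (3j)²=6/1001 [(3 5 6; -2 5 -3)], sign=-1
I_A²/I_B² = (4/429)/(6/1001) = 14/9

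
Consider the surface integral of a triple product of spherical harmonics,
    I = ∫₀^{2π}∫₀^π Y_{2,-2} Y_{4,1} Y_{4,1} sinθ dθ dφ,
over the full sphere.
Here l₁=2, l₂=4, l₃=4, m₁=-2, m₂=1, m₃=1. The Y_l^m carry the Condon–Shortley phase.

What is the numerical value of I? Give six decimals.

0.200662

Checks pass: Σm=0; 10 even; l₃=4∈[2,6].
(2·2+1)(2·4+1)(2·4+1) = 405
Δ: 2! 2! 6! / 11! → 1/13860
sum: t=0:+1/192 t=1:−1/36 t=2:+1/192 = -5/288
3j²(2 4 4; 0 0 0) = Δ·Π!·Σ² = 20/693  (sign -1)
sum: t=2:+1/144 = 1/144
3j²(2 4 4; -2 1 1) = Δ·Π!·Σ² = 10/231  (sign -1)
combine: 4πI² = 405·20/693·10/231 = 3000/5929
take √, sign +1: I = 0.20066192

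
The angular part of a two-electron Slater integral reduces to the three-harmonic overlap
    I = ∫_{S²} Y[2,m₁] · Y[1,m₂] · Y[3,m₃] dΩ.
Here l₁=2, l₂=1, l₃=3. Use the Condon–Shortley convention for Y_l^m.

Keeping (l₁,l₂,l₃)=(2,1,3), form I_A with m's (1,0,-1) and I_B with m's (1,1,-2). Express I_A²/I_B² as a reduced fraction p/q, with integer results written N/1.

Same 2,1,3: normalisation and zero-m 3j drop out of the ratio.
A: Δ: 0! 4! 2! / 7! → 1/105; sum: t=0:+1/6 = 1/6; 3j²(2 1 3; 1 0 -1) = Δ·Π!·Σ² = 8/105  (sign +1)
B: Δ: 0! 4! 2! / 7! → 1/105; sum: t=0:+1/12 = 1/12; 3j²(2 1 3; 1 1 -2) = Δ·Π!·Σ² = 2/21  (sign -1)
I_A²/I_B² = (8/105)/(2/21) = 4/5

4/5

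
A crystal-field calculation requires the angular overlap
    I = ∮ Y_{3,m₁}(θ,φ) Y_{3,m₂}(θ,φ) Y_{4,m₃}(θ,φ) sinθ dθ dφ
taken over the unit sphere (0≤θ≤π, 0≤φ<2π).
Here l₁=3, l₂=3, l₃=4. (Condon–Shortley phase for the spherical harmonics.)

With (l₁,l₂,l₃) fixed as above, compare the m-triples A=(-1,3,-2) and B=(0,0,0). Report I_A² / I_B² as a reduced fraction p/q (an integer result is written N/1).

Same 3,3,4: normalisation and zero-m 3j drop out of the ratio.
A: Δ: 2! 4! 4! / 11! → 1/34650; sum: t=2:+1/192 = 1/192; 3j²(3 3 4; -1 3 -2) = Δ·Π!·Σ² = 3/77  (sign +1)
B: Δ: 2! 4! 4! / 11! → 1/34650; sum: t=0:+1/72 t=1:−1/16 t=2:+1/72 = -5/144; 3j²(3 3 4; 0 0 0) = Δ·Π!·Σ² = 2/77  (sign -1)
I_A²/I_B² = (3/77)/(2/77) = 3/2

3/2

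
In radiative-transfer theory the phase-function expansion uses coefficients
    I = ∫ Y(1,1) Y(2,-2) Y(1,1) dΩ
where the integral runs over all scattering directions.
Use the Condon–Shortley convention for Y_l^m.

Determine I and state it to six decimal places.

0.309019

m-sum 0 ✓  L=4 even ✓  1≤1≤3 ✓
Π(2lᵢ+1) = 3×5×3 = 45
triangle coeff Δ(1,2,1) = 1/30
Σ_t [1,1]: t=1:−1/1 = -1/1
(3j)²=2/15 [(1 2 1; 0 0 0)], sign=+1
Σ_t [0,0]: t=0:+1/4 = 1/4
(3j)²=1/5 [(1 2 1; 1 -2 1)], sign=+1
⇒ 4πI² = 6/5
I = (+1)√(6/5/(4π)) = 0.30901936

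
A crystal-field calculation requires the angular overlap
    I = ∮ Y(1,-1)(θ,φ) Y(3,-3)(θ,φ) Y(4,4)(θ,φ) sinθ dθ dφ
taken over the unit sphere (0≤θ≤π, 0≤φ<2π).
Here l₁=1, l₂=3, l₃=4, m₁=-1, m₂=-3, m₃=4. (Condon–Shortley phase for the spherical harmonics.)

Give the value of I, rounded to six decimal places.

m-sum 0 ✓  L=8 even ✓  2≤4≤4 ✓
Π(2lᵢ+1) = 3×7×9 = 189
triangle coeff Δ(1,3,4) = 1/252
Σ_t [0,0]: t=0:+1/36 = 1/36
(3j)²=4/63 [(1 3 4; 0 0 0)], sign=+1
Σ_t [0,0]: t=0:+1/1440 = 1/1440
(3j)²=1/9 [(1 3 4; -1 -3 4)], sign=+1
⇒ 4πI² = 4/3
I = (+1)√(4/3/(4π)) = 0.32573501

0.325735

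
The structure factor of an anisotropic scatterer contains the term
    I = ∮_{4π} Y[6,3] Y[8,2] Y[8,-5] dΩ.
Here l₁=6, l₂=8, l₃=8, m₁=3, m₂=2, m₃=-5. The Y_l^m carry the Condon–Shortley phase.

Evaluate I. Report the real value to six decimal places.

Checks pass: Σm=0; 22 even; l₃=8∈[2,14].
(2·6+1)(2·8+1)(2·8+1) = 3757
Δ: 6! 6! 10! / 23! → 1/13742520792
sum: t=0:+1/41803776000 t=1:−1/435456000 t=2:+1/39813120 t=3:−1/18662400 t=4:+1/39813120 t=5:−1/435456000 t=6:+1/41803776000 = -11/1393459200
3j²(6 8 8; 0 0 0) = Δ·Π!·Σ² = 600/96577  (sign -1)
sum: t=0:+1/94058496000 t=1:−1/2090188800 t=2:+1/464486400 t=3:−1/783820800 = 11/26873856000
3j²(6 8 8; 3 2 -5) = Δ·Π!·Σ² = 77/29716  (sign -1)
combine: 4πI² = 3757·600/96577·77/29716 = 11550/190969
take √, sign +1: I = 0.06937526

0.069375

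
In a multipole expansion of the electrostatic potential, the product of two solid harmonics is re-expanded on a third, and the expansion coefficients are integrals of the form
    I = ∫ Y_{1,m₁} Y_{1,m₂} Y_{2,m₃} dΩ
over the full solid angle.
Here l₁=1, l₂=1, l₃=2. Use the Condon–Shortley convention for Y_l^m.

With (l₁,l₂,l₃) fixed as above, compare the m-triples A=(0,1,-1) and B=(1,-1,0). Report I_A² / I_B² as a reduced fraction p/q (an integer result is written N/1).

3/1

Shared (l₁,l₂,l₃)=(1,1,2): N and (l;000)² cancel in I_A²/I_B².
A: Δ = 0!·2!·2!/5! = 1/30; Racah Σ t=0..0: t=0:+1/2 = 1/2; ⇒ 3j(1 1 2; 0 1 -1)² = 1/10, sgn -1
B: Δ = 0!·2!·2!/5! = 1/30; Racah Σ t=0..0: t=0:+1/4 = 1/4; ⇒ 3j(1 1 2; 1 -1 0)² = 1/30, sgn +1
I_A²/I_B² = (1/10)/(1/30) = 3/1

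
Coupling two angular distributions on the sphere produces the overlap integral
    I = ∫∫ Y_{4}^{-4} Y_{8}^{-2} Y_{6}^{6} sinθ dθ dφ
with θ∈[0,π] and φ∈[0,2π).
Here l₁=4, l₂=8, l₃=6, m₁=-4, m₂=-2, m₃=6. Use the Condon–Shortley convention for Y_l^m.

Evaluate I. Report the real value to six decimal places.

Rules hold: Σm=0, L=18 even, 4≤6≤12.
N = 9·17·13 = 1989
Δ = 6!·2!·10!/19! = 1/23279256
Racah Σ t=2..4: t=2:+1/1658880 t=3:−1/518400 t=4:+1/1658880 = -1/1382400
⇒ 3j(4 8 6; 0 0 0)² = 504/46189, sgn -1
Racah Σ t=6..6: t=6:+1/5225472000 = 1/5225472000
⇒ 3j(4 8 6; -4 -2 6)² = 1/12597, sgn +1
4πI² = N·(3j₀)²·(3jₘ)² = 1512/877591
I = -1·√(0.0017229/4π) = -0.01170914

-0.011709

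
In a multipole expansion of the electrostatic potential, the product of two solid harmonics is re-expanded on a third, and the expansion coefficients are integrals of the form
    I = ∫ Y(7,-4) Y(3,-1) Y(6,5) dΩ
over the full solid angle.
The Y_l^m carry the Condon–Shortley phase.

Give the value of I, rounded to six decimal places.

Rules hold: Σm=0, L=16 even, 4≤6≤10.
N = 15·7·13 = 1365
Δ = 4!·10!·2!/17! = 1/2042040
Racah Σ t=1..3: t=1:−1/207360 t=2:+1/57600 t=3:−1/207360 = 1/129600
⇒ 3j(7 3 6; 0 0 0)² = 168/12155, sgn +1
Racah Σ t=1..2: t=1:−1/21772800 t=2:+1/2903040 = 13/43545600
⇒ 3j(7 3 6; -4 -1 5)² = 143/7140, sgn -1
4πI² = N·(3j₀)²·(3jₘ)² = 546/1445
I = -1·√(0.377855/4π) = -0.17340334

-0.173403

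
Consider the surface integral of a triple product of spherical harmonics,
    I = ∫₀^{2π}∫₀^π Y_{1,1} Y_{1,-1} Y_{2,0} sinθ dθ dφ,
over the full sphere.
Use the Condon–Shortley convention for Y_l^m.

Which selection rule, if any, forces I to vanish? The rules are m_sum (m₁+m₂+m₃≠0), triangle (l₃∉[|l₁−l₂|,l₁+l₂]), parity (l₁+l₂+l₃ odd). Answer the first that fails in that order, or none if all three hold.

none

Σmᵢ = 0  ✓
l₃∈[|l₁−l₂|,l₁+l₂]=[0,2], have l₃=2  ✓
Σlᵢ = 4 ⇒ even  ✓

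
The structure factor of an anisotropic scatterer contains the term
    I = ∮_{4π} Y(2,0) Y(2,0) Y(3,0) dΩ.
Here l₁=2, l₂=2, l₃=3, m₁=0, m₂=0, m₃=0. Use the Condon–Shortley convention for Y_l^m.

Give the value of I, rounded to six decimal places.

0.000000

Σlᵢ=7 odd — θ-integrand is odd under cosθ→−cosθ; I=0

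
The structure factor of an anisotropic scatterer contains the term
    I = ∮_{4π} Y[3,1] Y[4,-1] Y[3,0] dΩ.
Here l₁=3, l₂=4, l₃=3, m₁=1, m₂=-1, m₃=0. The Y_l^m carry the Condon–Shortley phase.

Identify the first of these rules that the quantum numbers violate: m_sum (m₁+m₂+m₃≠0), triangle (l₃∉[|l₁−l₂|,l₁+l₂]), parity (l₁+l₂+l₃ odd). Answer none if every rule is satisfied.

Σmᵢ = 0  ✓
l₃∈[|l₁−l₂|,l₁+l₂]=[1,7], have l₃=3  ✓
Σlᵢ = 10 ⇒ even  ✓

none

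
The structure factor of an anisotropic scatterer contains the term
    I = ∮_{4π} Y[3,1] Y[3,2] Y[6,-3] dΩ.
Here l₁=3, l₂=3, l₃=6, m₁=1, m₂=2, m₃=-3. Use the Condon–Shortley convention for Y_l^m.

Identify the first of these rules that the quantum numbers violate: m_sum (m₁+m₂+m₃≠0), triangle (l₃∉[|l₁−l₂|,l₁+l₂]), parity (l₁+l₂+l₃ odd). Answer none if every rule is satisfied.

none

m₁+m₂+m₃ = 1 + 2 − 3 = 0  ✓
triangle: |3−3|=0 ≤ l₃=6 ≤ 3+3=6  ✓
parity: l₁+l₂+l₃ = 12 is even  ✓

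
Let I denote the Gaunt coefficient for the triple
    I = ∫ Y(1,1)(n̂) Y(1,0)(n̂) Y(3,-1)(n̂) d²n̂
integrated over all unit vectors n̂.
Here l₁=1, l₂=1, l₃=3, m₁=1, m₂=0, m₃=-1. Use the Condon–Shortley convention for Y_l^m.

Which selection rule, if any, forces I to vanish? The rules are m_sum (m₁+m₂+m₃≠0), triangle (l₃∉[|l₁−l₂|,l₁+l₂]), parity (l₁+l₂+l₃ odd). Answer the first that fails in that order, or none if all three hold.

azimuthal sum: 1 + 0 − 1 = 0  ✓
0 ≤ 3 ≤ 2 (triangle on l)  ✗
L = 1 + 1 + 3 = 5 (odd)

triangle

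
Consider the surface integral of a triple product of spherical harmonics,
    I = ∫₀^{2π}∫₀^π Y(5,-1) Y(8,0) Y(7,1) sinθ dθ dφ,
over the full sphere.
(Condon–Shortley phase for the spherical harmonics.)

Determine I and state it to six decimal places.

Checks pass: Σm=0; 20 even; l₃=7∈[3,13].
(2·5+1)(2·8+1)(2·7+1) = 2805
Δ: 6! 4! 10! / 21! → 1/814773960
sum: t=1:−1/87091200 t=2:+1/4976640 t=3:−1/2073600 t=4:+1/4976640 t=5:−1/87091200 = -1/9676800
3j²(5 8 7; 0 0 0) = Δ·Π!·Σ² = 360/46189  (sign +1)
sum: t=2:+1/19906560 t=3:−1/3110400 t=4:+1/3317760 t=5:−1/21772800 t=6:+1/1393459200 = -1/66355200
3j²(5 8 7; -1 0 1) = Δ·Π!·Σ² = 21/92378  (sign -1)
combine: 4πI² = 2805·360/46189·21/92378 = 56700/11408683
take √, sign -1: I = -0.01988698

-0.019887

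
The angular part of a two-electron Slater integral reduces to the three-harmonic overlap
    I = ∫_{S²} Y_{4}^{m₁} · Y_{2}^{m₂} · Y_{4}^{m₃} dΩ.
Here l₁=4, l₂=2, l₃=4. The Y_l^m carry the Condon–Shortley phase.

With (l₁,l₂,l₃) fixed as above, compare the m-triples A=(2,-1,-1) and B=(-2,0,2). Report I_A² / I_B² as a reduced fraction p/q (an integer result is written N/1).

243/64

l's match ⇒ only the (l;m) 3-j factors differ between A and B.
A: triangle coeff Δ(4,2,4) = 1/13860; Σ_t [0,1]: t=0:+1/96 t=1:−1/240 = 1/160; (3j)²=27/1540 [(4 2 4; 2 -1 -1)], sign=-1
B: triangle coeff Δ(4,2,4) = 1/13860; Σ_t [0,2]: t=0:+1/2880 t=1:−1/120 t=2:+1/192 = -1/360; (3j)²=16/3465 [(4 2 4; -2 0 2)], sign=-1
I_A²/I_B² = (27/1540)/(16/3465) = 243/64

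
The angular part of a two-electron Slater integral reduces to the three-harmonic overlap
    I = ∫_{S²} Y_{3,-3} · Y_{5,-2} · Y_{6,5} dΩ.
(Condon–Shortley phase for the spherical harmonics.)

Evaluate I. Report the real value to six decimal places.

Rules hold: Σm=0, L=14 even, 2≤6≤8.
N = 7·11·13 = 1001
Δ = 2!·4!·8!/15! = 1/675675
Racah Σ t=0..2: t=0:+1/8640 t=1:−1/2304 t=2:+1/8640 = -7/34560
⇒ 3j(3 5 6; 0 0 0)² = 7/429, sgn -1
Racah Σ t=2..2: t=2:+1/241920 = 1/241920
⇒ 3j(3 5 6; -3 -2 5)² = 2/91, sgn -1
4πI² = N·(3j₀)²·(3jₘ)² = 14/39
I = +1·√(0.358974/4π) = 0.16901560

0.169016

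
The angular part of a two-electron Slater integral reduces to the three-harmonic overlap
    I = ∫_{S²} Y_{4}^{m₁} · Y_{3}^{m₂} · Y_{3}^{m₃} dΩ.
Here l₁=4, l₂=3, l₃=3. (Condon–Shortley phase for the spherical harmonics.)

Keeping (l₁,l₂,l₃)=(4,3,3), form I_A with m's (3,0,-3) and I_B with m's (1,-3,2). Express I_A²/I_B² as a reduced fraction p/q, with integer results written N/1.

21/10

Shared (l₁,l₂,l₃)=(4,3,3): N and (l;000)² cancel in I_A²/I_B².
A: Δ = 4!·4!·2!/11! = 1/34650; Racah Σ t=1..1: t=1:−1/288 = -1/288; ⇒ 3j(4 3 3; 3 0 -3)² = 1/22, sgn -1
B: Δ = 4!·4!·2!/11! = 1/34650; Racah Σ t=0..0: t=0:+1/288 = 1/288; ⇒ 3j(4 3 3; 1 -3 2)² = 5/231, sgn -1
I_A²/I_B² = (1/22)/(5/231) = 21/10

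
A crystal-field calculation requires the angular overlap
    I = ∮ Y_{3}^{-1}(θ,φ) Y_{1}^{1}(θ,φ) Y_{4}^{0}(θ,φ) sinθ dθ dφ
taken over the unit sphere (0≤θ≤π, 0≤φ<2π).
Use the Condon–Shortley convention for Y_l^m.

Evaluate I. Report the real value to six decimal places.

0.150786

m-sum 0 ✓  L=8 even ✓  2≤4≤4 ✓
Π(2lᵢ+1) = 7×3×9 = 189
triangle coeff Δ(3,1,4) = 1/252
Σ_t [0,0]: t=0:+1/36 = 1/36
(3j)²=4/63 [(3 1 4; 0 0 0)], sign=+1
Σ_t [0,0]: t=0:+1/96 = 1/96
(3j)²=1/42 [(3 1 4; -1 1 0)], sign=+1
⇒ 4πI² = 2/7
I = (+1)√(2/7/(4π)) = 0.15078601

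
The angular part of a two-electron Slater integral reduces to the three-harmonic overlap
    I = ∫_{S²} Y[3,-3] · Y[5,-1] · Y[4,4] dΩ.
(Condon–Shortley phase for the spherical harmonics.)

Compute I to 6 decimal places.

0.050679

Rules hold: Σm=0, L=12 even, 2≤4≤8.
N = 7·11·9 = 693
Δ = 4!·2!·6!/13! = 1/180180
Racah Σ t=1..3: t=1:−1/576 t=2:+1/144 t=3:−1/576 = 1/288
⇒ 3j(3 5 4; 0 0 0)² = 20/1001, sgn +1
Racah Σ t=4..4: t=4:+1/34560 = 1/34560
⇒ 3j(3 5 4; -3 -1 4)² = 1/429, sgn +1
4πI² = N·(3j₀)²·(3jₘ)² = 60/1859
I = +1·√(0.0322754/4π) = 0.05067935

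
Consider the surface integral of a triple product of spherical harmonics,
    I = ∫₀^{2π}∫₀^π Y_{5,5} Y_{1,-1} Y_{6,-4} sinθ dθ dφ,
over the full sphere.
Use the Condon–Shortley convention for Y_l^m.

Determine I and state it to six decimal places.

Rules hold: Σm=0, L=12 even, 4≤6≤6.
N = 11·3·13 = 429
Δ = 0!·10!·2!/13! = 1/858
Racah Σ t=0..0: t=0:+1/14400 = 1/14400
⇒ 3j(5 1 6; 0 0 0)² = 6/143, sgn +1
Racah Σ t=0..0: t=0:+1/7257600 = 1/7257600
⇒ 3j(5 1 6; 5 -1 -4)² = 1/858, sgn +1
4πI² = N·(3j₀)²·(3jₘ)² = 3/143
I = +1·√(0.020979/4π) = 0.04085899

0.040859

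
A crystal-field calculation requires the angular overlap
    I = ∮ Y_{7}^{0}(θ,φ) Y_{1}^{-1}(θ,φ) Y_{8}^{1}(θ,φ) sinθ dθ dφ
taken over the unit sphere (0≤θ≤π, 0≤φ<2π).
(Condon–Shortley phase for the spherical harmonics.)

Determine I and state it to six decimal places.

m-sum 0 ✓  L=16 even ✓  6≤8≤8 ✓
Π(2lᵢ+1) = 15×3×17 = 765
triangle coeff Δ(7,1,8) = 1/2040
Σ_t [0,0]: t=0:+1/25401600 = 1/25401600
(3j)²=8/255 [(7 1 8; 0 0 0)], sign=+1
Σ_t [0,0]: t=0:+1/50803200 = 1/50803200
(3j)²=3/170 [(7 1 8; 0 -1 1)], sign=-1
⇒ 4πI² = 36/85
I = (-1)√(36/85/(4π)) = -0.18358486

-0.183585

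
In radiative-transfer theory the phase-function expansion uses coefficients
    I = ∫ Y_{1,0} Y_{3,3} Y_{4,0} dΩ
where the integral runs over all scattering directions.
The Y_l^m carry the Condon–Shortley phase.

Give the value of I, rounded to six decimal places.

0.000000

0 + 3 + 0 = 3 ≠ 0: azimuthal integral kills it; I = 0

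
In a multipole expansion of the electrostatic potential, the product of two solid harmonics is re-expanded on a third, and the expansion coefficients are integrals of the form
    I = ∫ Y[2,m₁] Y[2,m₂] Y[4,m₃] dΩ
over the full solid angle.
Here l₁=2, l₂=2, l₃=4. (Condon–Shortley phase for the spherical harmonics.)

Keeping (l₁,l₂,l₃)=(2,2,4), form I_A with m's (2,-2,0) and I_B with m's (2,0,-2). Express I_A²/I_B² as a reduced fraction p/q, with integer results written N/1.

1/15

Shared (l₁,l₂,l₃)=(2,2,4): N and (l;000)² cancel in I_A²/I_B².
A: Δ = 0!·4!·4!/9! = 1/630; Racah Σ t=0..0: t=0:+1/576 = 1/576; ⇒ 3j(2 2 4; 2 -2 0)² = 1/630, sgn +1
B: Δ = 0!·4!·4!/9! = 1/630; Racah Σ t=0..0: t=0:+1/96 = 1/96; ⇒ 3j(2 2 4; 2 0 -2)² = 1/42, sgn +1
I_A²/I_B² = (1/630)/(1/42) = 1/15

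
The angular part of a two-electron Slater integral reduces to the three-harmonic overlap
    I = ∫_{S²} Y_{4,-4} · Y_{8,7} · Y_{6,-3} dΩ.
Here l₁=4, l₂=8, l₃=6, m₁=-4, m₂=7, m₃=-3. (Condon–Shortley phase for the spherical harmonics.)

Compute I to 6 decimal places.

0.176610

Checks pass: Σm=0; 18 even; l₃=6∈[4,12].
(2·4+1)(2·8+1)(2·6+1) = 1989
Δ: 6! 2! 10! / 19! → 1/23279256
sum: t=2:+1/1658880 t=3:−1/518400 t=4:+1/1658880 = -1/1382400
3j²(4 8 6; 0 0 0) = Δ·Π!·Σ² = 504/46189  (sign -1)
sum: t=6:+1/522547200 = 1/522547200
3j²(4 8 6; -4 7 -3) = Δ·Π!·Σ² = 35/1938  (sign -1)
combine: 4πI² = 1989·504/46189·35/1938 = 26460/67507
take √, sign +1: I = 0.17661012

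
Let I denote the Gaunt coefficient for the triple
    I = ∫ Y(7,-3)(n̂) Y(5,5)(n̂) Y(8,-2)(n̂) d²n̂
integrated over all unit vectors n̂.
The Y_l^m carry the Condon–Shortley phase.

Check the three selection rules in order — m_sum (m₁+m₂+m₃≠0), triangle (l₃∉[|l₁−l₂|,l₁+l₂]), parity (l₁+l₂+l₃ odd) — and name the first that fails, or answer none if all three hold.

azimuthal sum: -3 + 5 − 2 = 0  ✓
2 ≤ 8 ≤ 12 (triangle on l)  ✓
L = 7 + 5 + 8 = 20 (even)  ✓

none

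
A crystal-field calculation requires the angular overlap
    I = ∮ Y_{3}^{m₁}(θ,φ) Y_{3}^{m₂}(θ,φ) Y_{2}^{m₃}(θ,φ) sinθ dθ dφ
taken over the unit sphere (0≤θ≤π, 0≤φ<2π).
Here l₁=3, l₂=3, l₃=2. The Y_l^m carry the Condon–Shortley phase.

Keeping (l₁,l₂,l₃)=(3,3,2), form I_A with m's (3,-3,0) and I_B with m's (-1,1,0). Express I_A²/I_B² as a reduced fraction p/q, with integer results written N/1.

Same 3,3,2: normalisation and zero-m 3j drop out of the ratio.
A: Δ: 4! 2! 2! / 9! → 1/3780; sum: t=0:+1/96 = 1/96; 3j²(3 3 2; 3 -3 0) = Δ·Π!·Σ² = 5/84  (sign +1)
B: Δ: 4! 2! 2! / 9! → 1/3780; sum: t=2:+1/16 t=3:−1/6 t=4:+1/96 = -3/32; 3j²(3 3 2; -1 1 0) = Δ·Π!·Σ² = 3/140  (sign -1)
I_A²/I_B² = (5/84)/(3/140) = 25/9

25/9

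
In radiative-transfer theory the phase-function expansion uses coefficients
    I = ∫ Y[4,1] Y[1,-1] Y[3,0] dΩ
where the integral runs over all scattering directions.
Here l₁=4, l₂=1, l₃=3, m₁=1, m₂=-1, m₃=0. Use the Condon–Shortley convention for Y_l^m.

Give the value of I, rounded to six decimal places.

Checks pass: Σm=0; 8 even; l₃=3∈[3,5].
(2·4+1)(2·1+1)(2·3+1) = 189
Δ: 2! 6! 0! / 9! → 1/252
sum: t=1:−1/36 = -1/36
3j²(4 1 3; 0 0 0) = Δ·Π!·Σ² = 4/63  (sign +1)
sum: t=0:+1/72 = 1/72
3j²(4 1 3; 1 -1 0) = Δ·Π!·Σ² = 5/126  (sign -1)
combine: 4πI² = 189·4/63·5/126 = 10/21
take √, sign -1: I = -0.19466390

-0.194664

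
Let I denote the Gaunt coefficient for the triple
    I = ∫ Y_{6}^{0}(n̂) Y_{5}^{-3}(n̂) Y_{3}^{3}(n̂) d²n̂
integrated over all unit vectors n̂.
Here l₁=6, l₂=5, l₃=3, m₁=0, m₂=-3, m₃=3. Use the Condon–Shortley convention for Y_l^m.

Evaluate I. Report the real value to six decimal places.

-0.110086

Rules hold: Σm=0, L=14 even, 1≤3≤11.
N = 13·11·7 = 1001
Δ = 8!·4!·2!/15! = 1/675675
Racah Σ t=3..5: t=3:−1/8640 t=4:+1/2304 t=5:−1/8640 = 7/34560
⇒ 3j(6 5 3; 0 0 0)² = 7/429, sgn -1
Racah Σ t=2..2: t=2:+1/69120 = 1/69120
⇒ 3j(6 5 3; 0 -3 3)² = 4/429, sgn +1
4πI² = N·(3j₀)²·(3jₘ)² = 196/1287
I = -1·√(0.152292/4π) = -0.11008644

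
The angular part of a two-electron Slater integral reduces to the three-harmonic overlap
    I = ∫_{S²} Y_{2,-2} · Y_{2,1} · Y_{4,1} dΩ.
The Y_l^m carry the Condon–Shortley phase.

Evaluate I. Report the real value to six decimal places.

-0.090112

m-sum 0 ✓  L=8 even ✓  0≤4≤4 ✓
Π(2lᵢ+1) = 5×5×9 = 225
triangle coeff Δ(2,2,4) = 1/630
Σ_t [0,0]: t=0:+1/16 = 1/16
(3j)²=2/35 [(2 2 4; 0 0 0)], sign=+1
Σ_t [0,0]: t=0:+1/144 = 1/144
(3j)²=1/126 [(2 2 4; -2 1 1)], sign=-1
⇒ 4πI² = 5/49
I = (-1)√(5/49/(4π)) = -0.09011188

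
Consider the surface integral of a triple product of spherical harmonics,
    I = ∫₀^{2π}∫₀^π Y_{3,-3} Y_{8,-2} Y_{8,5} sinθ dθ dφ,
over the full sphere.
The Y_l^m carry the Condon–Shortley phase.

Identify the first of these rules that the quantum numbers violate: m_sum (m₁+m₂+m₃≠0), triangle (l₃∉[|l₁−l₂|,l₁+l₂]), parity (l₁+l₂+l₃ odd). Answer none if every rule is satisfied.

m₁+m₂+m₃ = -3 − 2 + 5 = 0  ✓
triangle: |3−8|=5 ≤ l₃=8 ≤ 3+8=11  ✓
parity: l₁+l₂+l₃ = 19 is odd  ✗

parity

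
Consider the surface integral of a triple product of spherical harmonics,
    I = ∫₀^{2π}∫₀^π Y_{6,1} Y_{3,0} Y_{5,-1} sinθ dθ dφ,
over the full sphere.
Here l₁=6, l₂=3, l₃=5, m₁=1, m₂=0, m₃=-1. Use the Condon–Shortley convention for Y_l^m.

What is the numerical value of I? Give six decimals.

-0.123080

m-sum 0 ✓  L=14 even ✓  3≤5≤9 ✓
Π(2lᵢ+1) = 13×7×11 = 1001
triangle coeff Δ(6,3,5) = 1/675675
Σ_t [1,3]: t=1:−1/8640 t=2:+1/2304 t=3:−1/8640 = 7/34560
(3j)²=7/429 [(6 3 5; 0 0 0)], sign=-1
Σ_t [1,3]: t=1:−1/6912 t=2:+1/2880 t=3:−1/17280 = 1/6912
(3j)²=5/429 [(6 3 5; 1 0 -1)], sign=+1
⇒ 4πI² = 245/1287
I = (-1)√(245/1287/(4π)) = -0.12308038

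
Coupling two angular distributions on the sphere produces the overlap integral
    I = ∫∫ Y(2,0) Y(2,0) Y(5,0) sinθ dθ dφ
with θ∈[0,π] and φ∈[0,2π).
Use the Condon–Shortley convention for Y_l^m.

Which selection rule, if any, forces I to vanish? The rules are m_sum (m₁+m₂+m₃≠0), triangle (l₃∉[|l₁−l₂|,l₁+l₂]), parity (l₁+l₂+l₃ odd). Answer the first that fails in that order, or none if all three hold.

triangle

Σmᵢ = 0  ✓
l₃∈[|l₁−l₂|,l₁+l₂]=[0,4], have l₃=5  ✗
Σlᵢ = 9 ⇒ odd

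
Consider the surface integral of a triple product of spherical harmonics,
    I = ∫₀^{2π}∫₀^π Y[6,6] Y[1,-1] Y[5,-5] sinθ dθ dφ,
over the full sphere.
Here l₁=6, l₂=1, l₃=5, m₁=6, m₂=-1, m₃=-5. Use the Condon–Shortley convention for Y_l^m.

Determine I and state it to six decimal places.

0.331940

m-sum 0 ✓  L=12 even ✓  5≤5≤7 ✓
Π(2lᵢ+1) = 13×3×11 = 429
triangle coeff Δ(6,1,5) = 1/858
Σ_t [1,1]: t=1:−1/14400 = -1/14400
(3j)²=6/143 [(6 1 5; 0 0 0)], sign=+1
Σ_t [0,0]: t=0:+1/7257600 = 1/7257600
(3j)²=1/13 [(6 1 5; 6 -1 -5)], sign=+1
⇒ 4πI² = 18/13
I = (+1)√(18/13/(4π)) = 0.33194004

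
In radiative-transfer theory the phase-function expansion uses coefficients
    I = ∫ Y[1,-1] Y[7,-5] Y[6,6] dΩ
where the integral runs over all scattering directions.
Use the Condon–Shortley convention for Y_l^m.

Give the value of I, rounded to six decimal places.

-0.034990

m-sum 0 ✓  L=14 even ✓  6≤6≤8 ✓
Π(2lᵢ+1) = 3×15×13 = 585
triangle coeff Δ(1,7,6) = 1/1365
Σ_t [1,1]: t=1:−1/518400 = -1/518400
(3j)²=7/195 [(1 7 6; 0 0 0)], sign=-1
Σ_t [2,2]: t=2:+1/958003200 = 1/958003200
(3j)²=1/1365 [(1 7 6; -1 -5 6)], sign=+1
⇒ 4πI² = 1/65
I = (-1)√(1/65/(4π)) = -0.03498955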